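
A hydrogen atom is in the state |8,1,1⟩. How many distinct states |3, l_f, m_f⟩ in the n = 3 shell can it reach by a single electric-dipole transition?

E1 requires Δl = ±1, so l_f ∈ {0, 2}; with 0 ≤ l_f ≤ n_f−1 = 2, the allowed l_f values are {0, 2}.
For l_f = 0: m_f ∈ {m_i−1, m_i, m_i+1} ∩ [−0, 0] = {0} → 1 state.
For l_f = 2: m_f ∈ {m_i−1, m_i, m_i+1} ∩ [−2, 2] = {0, 1, 2} → 3 states.
Total: 4.

4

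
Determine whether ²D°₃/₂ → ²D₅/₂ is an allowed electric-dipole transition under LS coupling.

allowed

Parity must change: odd → even — ✓.
ΔS = 0: S: 1/2 → 1/2 — ✓.
ΔL = 0, ±1 (not L=0↔0): L: 2 → 2, ΔL = +0 — ✓.
ΔJ = 0, ±1 (not J=0↔0): J: 3/2 → 5/2, ΔJ = +1 — ✓.
All four E1 rules are satisfied.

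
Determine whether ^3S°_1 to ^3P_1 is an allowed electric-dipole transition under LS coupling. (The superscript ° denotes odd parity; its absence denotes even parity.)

allowed

Parity must change: odd → even — passes.
ΔS = 0: S: 1 → 1 — passes.
ΔL = 0, ±1 (not L=0↔0): L: 0 → 1, ΔL = +1 — passes.
ΔJ = 0, ±1 (not J=0↔0): J: 1 → 1, ΔJ = +0 — passes.
All four E1 rules are satisfied.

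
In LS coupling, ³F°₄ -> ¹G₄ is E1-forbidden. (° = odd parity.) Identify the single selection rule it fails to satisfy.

Parity must change: odd → even — satisfied.
ΔS = 0: S: 1 → 0 — violated.
ΔL = 0, ±1 (not L=0↔0): L: 3 → 4, ΔL = +1 — satisfied.
ΔJ = 0, ±1 (not J=0↔0): J: 4 → 4, ΔJ = +0 — satisfied.

the ΔS = 0 rule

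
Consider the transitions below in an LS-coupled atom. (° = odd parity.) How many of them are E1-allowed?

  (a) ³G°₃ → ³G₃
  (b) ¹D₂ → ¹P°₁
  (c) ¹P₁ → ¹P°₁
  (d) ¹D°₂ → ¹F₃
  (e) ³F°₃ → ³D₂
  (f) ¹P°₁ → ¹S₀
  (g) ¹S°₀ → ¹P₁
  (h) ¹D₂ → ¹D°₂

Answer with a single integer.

(a) allowed
(b) allowed
(c) allowed
(d) allowed
(e) allowed
(f) allowed
(g) allowed
(h) allowed
Total allowed: 8 of 8.

8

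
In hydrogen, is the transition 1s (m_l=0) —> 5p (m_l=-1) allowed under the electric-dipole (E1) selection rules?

allowed

Δl = 1 − 0 = +1; the E1 rule Δl = ±1 is ok.
Δm_l = -1 − (0) = -1. E1 requires Δm_l = 0, ±1: ok.
All E1 selection rules are satisfied.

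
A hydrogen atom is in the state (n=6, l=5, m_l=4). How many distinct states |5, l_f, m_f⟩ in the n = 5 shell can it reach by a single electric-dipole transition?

2

E1 requires Δl = ±1, so l_f ∈ {4, 6}; with 0 ≤ l_f ≤ n_f−1 = 4, the allowed l_f values are {4}.
For l_f = 4: m_f ∈ {m_i−1, m_i, m_i+1} ∩ [−4, 4] = {3, 4} → 2 states.
Total: 2.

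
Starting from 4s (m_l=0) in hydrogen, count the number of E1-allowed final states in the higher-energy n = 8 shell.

3

E1 requires Δl = ±1, so l_f ∈ {-1, 1}; with 0 ≤ l_f ≤ n_f−1 = 7, the allowed l_f values are {1}.
For l_f = 1: m_f ∈ {m_i−1, m_i, m_i+1} ∩ [−1, 1] = {-1, 0, 1} → 3 states.
Total: 3.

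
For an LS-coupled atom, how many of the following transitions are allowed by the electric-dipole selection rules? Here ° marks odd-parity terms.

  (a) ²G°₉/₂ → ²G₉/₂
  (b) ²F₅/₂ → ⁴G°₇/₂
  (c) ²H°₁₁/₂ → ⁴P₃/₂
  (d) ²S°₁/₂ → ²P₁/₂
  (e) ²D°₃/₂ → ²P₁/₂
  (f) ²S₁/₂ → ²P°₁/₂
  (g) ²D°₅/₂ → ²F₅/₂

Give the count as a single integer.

(a) allowed
(b) forbidden (ΔS fails)
(c) forbidden (ΔS, ΔL, ΔJ fail)
(d) allowed
(e) allowed
(f) allowed
(g) allowed
Total allowed: 5 of 7.

5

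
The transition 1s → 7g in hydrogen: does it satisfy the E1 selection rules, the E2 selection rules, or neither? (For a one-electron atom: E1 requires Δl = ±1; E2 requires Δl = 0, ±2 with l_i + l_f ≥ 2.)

neither

Δl = 4 − 0 = +4; l_i + l_f = 4.
E1 (Δl = ±1): not satisfied.
E2 (Δl = 0,±2, l_i+l_f ≥ 2): not satisfied.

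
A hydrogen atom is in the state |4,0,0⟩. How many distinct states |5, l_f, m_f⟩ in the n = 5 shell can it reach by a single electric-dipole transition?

3

E1 requires Δl = ±1, so l_f ∈ {-1, 1}; with 0 ≤ l_f ≤ n_f−1 = 4, the allowed l_f values are {1}.
For l_f = 1: m_f ∈ {m_i−1, m_i, m_i+1} ∩ [−1, 1] = {-1, 0, 1} → 3 states.
Total: 3.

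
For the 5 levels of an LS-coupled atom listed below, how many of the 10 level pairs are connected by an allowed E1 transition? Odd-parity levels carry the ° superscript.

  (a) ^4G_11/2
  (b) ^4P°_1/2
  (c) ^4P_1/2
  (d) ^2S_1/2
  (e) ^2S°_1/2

1

(a)–(b): forbidden (ΔL, ΔJ).
(a)–(c): forbidden (parity, ΔL, ΔJ).
(a)–(d): forbidden (parity, ΔS, ΔL, ΔJ).
(a)–(e): forbidden (ΔS, ΔL, ΔJ).
(b)–(c): allowed.
(b)–(d): forbidden (ΔS).
(b)–(e): forbidden (parity, ΔS).
(c)–(d): forbidden (parity, ΔS).
(c)–(e): forbidden (ΔS).
(d)–(e): forbidden (ΔL).
Allowed pairs: 1 of 10.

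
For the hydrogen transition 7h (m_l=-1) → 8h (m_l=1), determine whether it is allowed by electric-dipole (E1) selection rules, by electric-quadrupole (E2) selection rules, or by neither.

Δl = 5 − 5 = +0; l_i + l_f = 10.
Δm_l = +2.
E1 (Δl = ±1, |Δm_l| ≤ 1): not satisfied.
E2 (Δl = 0,±2, l_i+l_f ≥ 2, |Δm_l| ≤ 2): satisfied.

E2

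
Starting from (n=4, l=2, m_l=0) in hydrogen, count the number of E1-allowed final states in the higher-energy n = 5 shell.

6

E1 requires Δl = ±1, so l_f ∈ {1, 3}; with 0 ≤ l_f ≤ n_f−1 = 4, the allowed l_f values are {1, 3}.
For l_f = 1: m_f ∈ {m_i−1, m_i, m_i+1} ∩ [−1, 1] = {-1, 0, 1} → 3 states.
For l_f = 3: m_f ∈ {m_i−1, m_i, m_i+1} ∩ [−3, 3] = {-1, 0, 1} → 3 states.
Total: 6.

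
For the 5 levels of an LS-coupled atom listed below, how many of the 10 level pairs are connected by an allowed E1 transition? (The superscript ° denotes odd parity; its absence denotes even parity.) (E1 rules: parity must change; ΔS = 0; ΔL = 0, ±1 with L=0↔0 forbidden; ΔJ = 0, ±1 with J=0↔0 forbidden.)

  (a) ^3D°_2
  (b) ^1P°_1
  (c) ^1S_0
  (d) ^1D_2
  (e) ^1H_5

2

(a)–(b): forbidden (parity, ΔS).
(a)–(c): forbidden (ΔS, ΔL, ΔJ).
(a)–(d): forbidden (ΔS).
(a)–(e): forbidden (ΔS, ΔL, ΔJ).
(b)–(c): allowed.
(b)–(d): allowed.
(b)–(e): forbidden (ΔL, ΔJ).
(c)–(d): forbidden (parity, ΔL, ΔJ).
(c)–(e): forbidden (parity, ΔL, ΔJ).
(d)–(e): forbidden (parity, ΔL, ΔJ).
Allowed pairs: 2 of 10.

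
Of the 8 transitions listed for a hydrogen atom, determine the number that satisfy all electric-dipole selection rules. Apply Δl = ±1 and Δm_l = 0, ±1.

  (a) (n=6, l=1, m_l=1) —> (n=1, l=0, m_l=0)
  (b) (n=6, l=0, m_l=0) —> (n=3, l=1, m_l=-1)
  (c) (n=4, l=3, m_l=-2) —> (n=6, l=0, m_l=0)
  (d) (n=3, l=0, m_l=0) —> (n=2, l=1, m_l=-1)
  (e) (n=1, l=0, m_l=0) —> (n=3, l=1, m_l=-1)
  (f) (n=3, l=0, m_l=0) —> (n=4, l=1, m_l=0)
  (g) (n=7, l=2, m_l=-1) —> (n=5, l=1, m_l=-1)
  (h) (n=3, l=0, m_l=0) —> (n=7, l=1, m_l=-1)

7

(a) allowed
(b) allowed
(c) forbidden — Δl = -3 (E1 requires Δl = ±1); Δm_l = +2 (E1 requires Δm_l = 0, ±1)
(d) allowed
(e) allowed
(f) allowed
(g) allowed
(h) allowed
Total allowed: 7 of 8.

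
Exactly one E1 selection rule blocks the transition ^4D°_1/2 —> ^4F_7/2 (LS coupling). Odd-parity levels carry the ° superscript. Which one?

Reading off the term symbols: S 3/2→3/2, L 2→3, J 1/2→7/2, parity odd→even.
Parity must change: odd → even — ok.
ΔS = 0: S: 3/2 → 3/2 — ok.
ΔL = 0, ±1 (not L=0↔0): L: 2 → 3, ΔL = +1 — ok.
ΔJ = 0, ±1 (not J=0↔0): J: 1/2 → 7/2, ΔJ = +3 — fails.

the ΔJ = 0, ±1 rule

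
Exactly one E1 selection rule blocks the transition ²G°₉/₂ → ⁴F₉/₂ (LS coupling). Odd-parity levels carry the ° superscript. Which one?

the ΔS = 0 rule

Reading off the term symbols: S 1/2→3/2, L 4→3, J 9/2→9/2, parity odd→even.
Parity must change: odd → even — ✓.
ΔS = 0: S: 1/2 → 3/2 — ✗.
ΔL = 0, ±1 (not L=0↔0): L: 4 → 3, ΔL = -1 — ✓.
ΔJ = 0, ±1 (not J=0↔0): J: 9/2 → 9/2, ΔJ = +0 — ✓.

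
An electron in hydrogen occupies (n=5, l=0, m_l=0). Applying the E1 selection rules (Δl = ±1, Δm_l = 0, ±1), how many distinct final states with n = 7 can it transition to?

E1 requires Δl = ±1, so l_f ∈ {-1, 1}; with 0 ≤ l_f ≤ n_f−1 = 6, the allowed l_f values are {1}.
For l_f = 1: m_f ∈ {m_i−1, m_i, m_i+1} ∩ [−1, 1] = {-1, 0, 1} → 3 states.
Total: 3.

3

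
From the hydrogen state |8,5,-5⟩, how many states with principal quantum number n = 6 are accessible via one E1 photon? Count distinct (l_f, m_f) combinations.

1

E1 requires Δl = ±1, so l_f ∈ {4, 6}; with 0 ≤ l_f ≤ n_f−1 = 5, the allowed l_f values are {4}.
For l_f = 4: m_f ∈ {m_i−1, m_i, m_i+1} ∩ [−4, 4] = {-4} → 1 state.
Total: 1.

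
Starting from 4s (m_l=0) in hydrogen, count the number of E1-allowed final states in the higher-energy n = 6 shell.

E1 requires Δl = ±1, so l_f ∈ {-1, 1}; with 0 ≤ l_f ≤ n_f−1 = 5, the allowed l_f values are {1}.
For l_f = 1: m_f ∈ {m_i−1, m_i, m_i+1} ∩ [−1, 1] = {-1, 0, 1} → 3 states.
Total: 3.

3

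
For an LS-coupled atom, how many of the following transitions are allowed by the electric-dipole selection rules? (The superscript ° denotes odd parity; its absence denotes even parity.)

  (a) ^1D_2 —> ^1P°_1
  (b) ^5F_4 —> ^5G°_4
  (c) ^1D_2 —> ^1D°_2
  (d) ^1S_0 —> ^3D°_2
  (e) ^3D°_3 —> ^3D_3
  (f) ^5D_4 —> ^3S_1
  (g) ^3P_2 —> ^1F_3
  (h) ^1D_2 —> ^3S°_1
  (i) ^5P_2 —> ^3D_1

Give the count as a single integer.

(a) allowed
(b) allowed
(c) allowed
(d) forbidden (ΔS, ΔL, ΔJ fail)
(e) allowed
(f) forbidden (parity, ΔS, ΔL, ΔJ fail)
(g) forbidden (parity, ΔS, ΔL fail)
(h) forbidden (ΔS, ΔL fail)
(i) forbidden (parity, ΔS fail)
Total allowed: 4 of 9.

4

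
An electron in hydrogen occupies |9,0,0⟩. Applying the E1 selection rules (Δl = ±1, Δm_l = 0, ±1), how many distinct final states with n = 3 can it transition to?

3

E1 requires Δl = ±1, so l_f ∈ {-1, 1}; with 0 ≤ l_f ≤ n_f−1 = 2, the allowed l_f values are {1}.
For l_f = 1: m_f ∈ {m_i−1, m_i, m_i+1} ∩ [−1, 1] = {-1, 0, 1} → 3 states.
Total: 3.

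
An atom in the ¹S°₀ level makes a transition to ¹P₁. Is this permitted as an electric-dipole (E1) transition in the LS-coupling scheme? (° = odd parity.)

allowed

Reading off the term symbols: S 0→0, L 0→1, J 0→1, parity odd→even.
Parity must change: odd → even — ok.
ΔS = 0: S: 0 → 0 — ok.
ΔL = 0, ±1 (not L=0↔0): L: 0 → 1, ΔL = +1 — ok.
ΔJ = 0, ±1 (not J=0↔0): J: 0 → 1, ΔJ = +1 — ok.
All four E1 rules are satisfied.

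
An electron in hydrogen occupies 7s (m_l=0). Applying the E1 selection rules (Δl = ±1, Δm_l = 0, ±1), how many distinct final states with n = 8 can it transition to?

3

E1 requires Δl = ±1, so l_f ∈ {-1, 1}; with 0 ≤ l_f ≤ n_f−1 = 7, the allowed l_f values are {1}.
For l_f = 1: m_f ∈ {m_i−1, m_i, m_i+1} ∩ [−1, 1] = {-1, 0, 1} → 3 states.
Total: 3.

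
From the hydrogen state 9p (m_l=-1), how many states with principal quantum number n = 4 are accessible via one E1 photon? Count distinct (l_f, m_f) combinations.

4

E1 requires Δl = ±1, so l_f ∈ {0, 2}; with 0 ≤ l_f ≤ n_f−1 = 3, the allowed l_f values are {0, 2}.
For l_f = 0: m_f ∈ {m_i−1, m_i, m_i+1} ∩ [−0, 0] = {0} → 1 state.
For l_f = 2: m_f ∈ {m_i−1, m_i, m_i+1} ∩ [−2, 2] = {-2, -1, 0} → 3 states.
Total: 4.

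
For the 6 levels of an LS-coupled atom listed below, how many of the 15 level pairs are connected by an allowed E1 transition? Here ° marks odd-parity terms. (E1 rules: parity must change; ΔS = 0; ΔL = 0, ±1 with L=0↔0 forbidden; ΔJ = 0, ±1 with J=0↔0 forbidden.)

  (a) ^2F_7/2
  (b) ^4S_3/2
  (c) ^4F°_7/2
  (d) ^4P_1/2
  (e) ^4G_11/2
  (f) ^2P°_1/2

0

(a)–(b): forbidden (parity, ΔS, ΔL, ΔJ).
(a)–(c): forbidden (ΔS).
(a)–(d): forbidden (parity, ΔS, ΔL, ΔJ).
(a)–(e): forbidden (parity, ΔS, ΔJ).
(a)–(f): forbidden (ΔL, ΔJ).
(b)–(c): forbidden (ΔL, ΔJ).
(b)–(d): forbidden (parity).
(b)–(e): forbidden (parity, ΔL, ΔJ).
(b)–(f): forbidden (ΔS).
(c)–(d): forbidden (ΔL, ΔJ).
(c)–(e): forbidden (ΔJ).
(c)–(f): forbidden (parity, ΔS, ΔL, ΔJ).
(d)–(e): forbidden (parity, ΔL, ΔJ).
(d)–(f): forbidden (ΔS).
(e)–(f): forbidden (ΔS, ΔL, ΔJ).
Allowed pairs: 0 of 15.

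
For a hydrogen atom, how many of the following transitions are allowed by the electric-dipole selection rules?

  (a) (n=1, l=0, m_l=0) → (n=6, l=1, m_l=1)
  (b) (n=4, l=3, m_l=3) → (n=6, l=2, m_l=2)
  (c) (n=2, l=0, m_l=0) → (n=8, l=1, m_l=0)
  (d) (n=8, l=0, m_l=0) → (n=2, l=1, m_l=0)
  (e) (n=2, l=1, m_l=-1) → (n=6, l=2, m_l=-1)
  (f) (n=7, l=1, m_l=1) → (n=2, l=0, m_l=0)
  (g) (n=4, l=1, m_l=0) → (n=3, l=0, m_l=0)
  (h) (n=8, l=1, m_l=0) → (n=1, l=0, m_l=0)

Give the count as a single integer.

(a) allowed
(b) allowed
(c) allowed
(d) allowed
(e) allowed
(f) allowed
(g) allowed
(h) allowed
Total allowed: 8 of 8.

8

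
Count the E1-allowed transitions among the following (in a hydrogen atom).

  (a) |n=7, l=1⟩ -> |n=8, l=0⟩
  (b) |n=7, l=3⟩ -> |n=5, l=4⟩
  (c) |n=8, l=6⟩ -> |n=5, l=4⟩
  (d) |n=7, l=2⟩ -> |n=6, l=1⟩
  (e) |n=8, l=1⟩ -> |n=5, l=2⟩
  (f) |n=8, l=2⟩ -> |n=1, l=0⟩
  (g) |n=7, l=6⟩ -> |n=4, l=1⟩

(a) allowed
(b) allowed
(c) forbidden — Δl = -2 (E1 requires Δl = ±1)
(d) allowed
(e) allowed
(f) forbidden — Δl = -2 (E1 requires Δl = ±1)
(g) forbidden — Δl = -5 (E1 requires Δl = ±1)
Total allowed: 4 of 7.

4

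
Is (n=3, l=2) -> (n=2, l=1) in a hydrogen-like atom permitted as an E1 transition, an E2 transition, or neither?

Δl = 1 − 2 = -1; l_i + l_f = 3.
E1 (Δl = ±1): satisfied.
E2 (Δl = 0,±2, l_i+l_f ≥ 2): not satisfied.

E1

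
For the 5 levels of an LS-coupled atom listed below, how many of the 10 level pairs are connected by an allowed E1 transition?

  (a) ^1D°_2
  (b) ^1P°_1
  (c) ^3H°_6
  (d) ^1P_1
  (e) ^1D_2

(a)–(b): forbidden (parity).
(a)–(c): forbidden (parity, ΔS, ΔL, ΔJ).
(a)–(d): allowed.
(a)–(e): allowed.
(b)–(c): forbidden (parity, ΔS, ΔL, ΔJ).
(b)–(d): allowed.
(b)–(e): allowed.
(c)–(d): forbidden (ΔS, ΔL, ΔJ).
(c)–(e): forbidden (ΔS, ΔL, ΔJ).
(d)–(e): forbidden (parity).
Allowed pairs: 4 of 10.

4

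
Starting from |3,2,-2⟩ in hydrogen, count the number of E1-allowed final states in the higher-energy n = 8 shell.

E1 requires Δl = ±1, so l_f ∈ {1, 3}; with 0 ≤ l_f ≤ n_f−1 = 7, the allowed l_f values are {1, 3}.
For l_f = 1: m_f ∈ {m_i−1, m_i, m_i+1} ∩ [−1, 1] = {-1} → 1 state.
For l_f = 3: m_f ∈ {m_i−1, m_i, m_i+1} ∩ [−3, 3] = {-3, -2, -1} → 3 states.
Total: 4.

4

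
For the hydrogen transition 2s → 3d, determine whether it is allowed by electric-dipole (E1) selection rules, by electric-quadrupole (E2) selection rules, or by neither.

Δl = 2 − 0 = +2; l_i + l_f = 2.
E1 (Δl = ±1): not satisfied.
E2 (Δl = 0,±2, l_i+l_f ≥ 2): satisfied.

E2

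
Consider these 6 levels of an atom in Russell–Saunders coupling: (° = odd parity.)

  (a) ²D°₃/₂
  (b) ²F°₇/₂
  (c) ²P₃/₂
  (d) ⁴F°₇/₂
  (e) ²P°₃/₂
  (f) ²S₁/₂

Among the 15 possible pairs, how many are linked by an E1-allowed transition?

3

(a)–(b): forbidden (parity, ΔJ).
(a)–(c): allowed.
(a)–(d): forbidden (parity, ΔS, ΔJ).
(a)–(e): forbidden (parity).
(a)–(f): forbidden (ΔL).
(b)–(c): forbidden (ΔL, ΔJ).
(b)–(d): forbidden (parity, ΔS).
(b)–(e): forbidden (parity, ΔL, ΔJ).
(b)–(f): forbidden (ΔL, ΔJ).
(c)–(d): forbidden (ΔS, ΔL, ΔJ).
(c)–(e): allowed.
(c)–(f): forbidden (parity).
(d)–(e): forbidden (parity, ΔS, ΔL, ΔJ).
(d)–(f): forbidden (ΔS, ΔL, ΔJ).
(e)–(f): allowed.
Allowed pairs: 3 of 15.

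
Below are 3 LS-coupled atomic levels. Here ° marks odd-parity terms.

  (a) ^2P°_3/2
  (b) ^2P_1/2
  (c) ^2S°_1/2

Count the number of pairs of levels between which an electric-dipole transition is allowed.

2

(a)–(b): allowed.
(a)–(c): forbidden (parity).
(b)–(c): allowed.
Allowed pairs: 2 of 3.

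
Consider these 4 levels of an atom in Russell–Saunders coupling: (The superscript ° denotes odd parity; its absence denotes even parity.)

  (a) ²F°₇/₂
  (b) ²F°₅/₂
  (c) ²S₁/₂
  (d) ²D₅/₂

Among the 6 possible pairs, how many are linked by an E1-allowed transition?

2

(a)–(b): forbidden (parity).
(a)–(c): forbidden (ΔL, ΔJ).
(a)–(d): allowed.
(b)–(c): forbidden (ΔL, ΔJ).
(b)–(d): allowed.
(c)–(d): forbidden (parity, ΔL, ΔJ).
Allowed pairs: 2 of 6.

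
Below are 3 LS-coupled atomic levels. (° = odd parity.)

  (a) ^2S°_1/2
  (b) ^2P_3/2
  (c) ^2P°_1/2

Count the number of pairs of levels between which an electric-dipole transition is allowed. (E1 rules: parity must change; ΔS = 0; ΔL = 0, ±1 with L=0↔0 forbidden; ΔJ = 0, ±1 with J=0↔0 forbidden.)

2

(a)–(b): allowed.
(a)–(c): forbidden (parity).
(b)–(c): allowed.
Allowed pairs: 2 of 3.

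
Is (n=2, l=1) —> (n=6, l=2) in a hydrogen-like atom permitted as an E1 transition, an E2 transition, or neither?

E1

Δl = 2 − 1 = +1; l_i + l_f = 3.
E1 (Δl = ±1): satisfied.
E2 (Δl = 0,±2, l_i+l_f ≥ 2): not satisfied.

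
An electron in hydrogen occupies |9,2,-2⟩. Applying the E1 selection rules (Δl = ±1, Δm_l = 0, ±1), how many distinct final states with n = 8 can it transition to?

4

E1 requires Δl = ±1, so l_f ∈ {1, 3}; with 0 ≤ l_f ≤ n_f−1 = 7, the allowed l_f values are {1, 3}.
For l_f = 1: m_f ∈ {m_i−1, m_i, m_i+1} ∩ [−1, 1] = {-1} → 1 state.
For l_f = 3: m_f ∈ {m_i−1, m_i, m_i+1} ∩ [−3, 3] = {-3, -2, -1} → 3 states.
Total: 4.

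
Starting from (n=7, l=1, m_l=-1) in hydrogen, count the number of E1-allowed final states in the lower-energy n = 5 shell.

4

E1 requires Δl = ±1, so l_f ∈ {0, 2}; with 0 ≤ l_f ≤ n_f−1 = 4, the allowed l_f values are {0, 2}.
For l_f = 0: m_f ∈ {m_i−1, m_i, m_i+1} ∩ [−0, 0] = {0} → 1 state.
For l_f = 2: m_f ∈ {m_i−1, m_i, m_i+1} ∩ [−2, 2] = {-2, -1, 0} → 3 states.
Total: 4.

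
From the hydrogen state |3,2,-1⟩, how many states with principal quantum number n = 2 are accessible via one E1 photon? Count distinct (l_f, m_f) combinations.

2

E1 requires Δl = ±1, so l_f ∈ {1, 3}; with 0 ≤ l_f ≤ n_f−1 = 1, the allowed l_f values are {1}.
For l_f = 1: m_f ∈ {m_i−1, m_i, m_i+1} ∩ [−1, 1] = {-1, 0} → 2 states.
Total: 2.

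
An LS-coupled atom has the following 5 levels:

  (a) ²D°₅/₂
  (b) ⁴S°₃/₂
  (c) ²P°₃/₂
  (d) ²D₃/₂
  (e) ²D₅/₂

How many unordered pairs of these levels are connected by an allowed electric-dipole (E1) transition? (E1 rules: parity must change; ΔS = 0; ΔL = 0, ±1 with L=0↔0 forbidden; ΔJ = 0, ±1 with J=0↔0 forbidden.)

(a)–(b): forbidden (parity, ΔS, ΔL).
(a)–(c): forbidden (parity).
(a)–(d): allowed.
(a)–(e): allowed.
(b)–(c): forbidden (parity, ΔS).
(b)–(d): forbidden (ΔS, ΔL).
(b)–(e): forbidden (ΔS, ΔL).
(c)–(d): allowed.
(c)–(e): allowed.
(d)–(e): forbidden (parity).
Allowed pairs: 4 of 10.

4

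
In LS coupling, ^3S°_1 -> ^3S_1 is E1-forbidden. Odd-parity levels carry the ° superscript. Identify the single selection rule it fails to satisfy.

ΔL = 0, ±1 (not L=0↔0): L: 0 → 0, ΔL = +0 — violated.
Parity must change: odd → even — satisfied.
ΔS = 0: S: 1 → 1 — satisfied.
ΔJ = 0, ±1 (not J=0↔0): J: 1 → 1, ΔJ = +0 — satisfied.

the L=0 ↔ L=0 exclusion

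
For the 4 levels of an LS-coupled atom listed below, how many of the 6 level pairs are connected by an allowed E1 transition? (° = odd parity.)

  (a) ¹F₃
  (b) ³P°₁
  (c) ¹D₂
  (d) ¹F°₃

(a)–(b): forbidden (ΔS, ΔL, ΔJ).
(a)–(c): forbidden (parity).
(a)–(d): allowed.
(b)–(c): forbidden (ΔS).
(b)–(d): forbidden (parity, ΔS, ΔL, ΔJ).
(c)–(d): allowed.
Allowed pairs: 2 of 6.

2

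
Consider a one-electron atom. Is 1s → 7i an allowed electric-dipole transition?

l: 0 → 6 (Δl = +6). Δl = ±1 violated.
The transition is electric-dipole forbidden.

forbidden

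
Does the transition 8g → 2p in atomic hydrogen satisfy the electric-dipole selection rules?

forbidden

l: 4 → 1 (Δl = -3). Δl = ±1 fails.
The transition is electric-dipole forbidden.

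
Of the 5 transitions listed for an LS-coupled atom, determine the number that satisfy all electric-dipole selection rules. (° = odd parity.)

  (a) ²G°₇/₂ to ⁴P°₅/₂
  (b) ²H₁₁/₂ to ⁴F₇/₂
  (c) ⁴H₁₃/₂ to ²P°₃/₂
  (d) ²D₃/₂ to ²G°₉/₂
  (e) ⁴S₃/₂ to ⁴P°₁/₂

(a) forbidden (parity, ΔS, ΔL fail)
(b) forbidden (parity, ΔS, ΔL, ΔJ fail)
(c) forbidden (ΔS, ΔL, ΔJ fail)
(d) forbidden (ΔL, ΔJ fail)
(e) allowed
Total allowed: 1 of 5.

1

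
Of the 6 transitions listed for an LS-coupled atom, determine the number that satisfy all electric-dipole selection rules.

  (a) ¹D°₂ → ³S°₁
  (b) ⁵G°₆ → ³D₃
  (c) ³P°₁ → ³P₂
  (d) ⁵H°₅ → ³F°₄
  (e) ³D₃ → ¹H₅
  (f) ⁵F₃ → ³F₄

1

(a) forbidden (parity, ΔS, ΔL fail)
(b) forbidden (ΔS, ΔL, ΔJ fail)
(c) allowed
(d) forbidden (parity, ΔS, ΔL fail)
(e) forbidden (parity, ΔS, ΔL, ΔJ fail)
(f) forbidden (parity, ΔS fail)
Total allowed: 1 of 6.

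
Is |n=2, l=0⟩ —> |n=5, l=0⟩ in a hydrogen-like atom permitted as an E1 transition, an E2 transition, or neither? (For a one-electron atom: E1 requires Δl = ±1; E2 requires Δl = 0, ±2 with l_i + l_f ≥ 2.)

Δl = 0 − 0 = +0; l_i + l_f = 0.
E1 (Δl = ±1): not satisfied.
E2 (Δl = 0,±2, l_i+l_f ≥ 2): not satisfied.

neither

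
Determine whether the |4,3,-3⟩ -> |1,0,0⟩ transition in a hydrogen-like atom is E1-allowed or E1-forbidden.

forbidden

l: 3 → 0 (Δl = -3). Δl = ±1 fails.
m_l: -3 → 0 (Δm_l = +3). |Δm_l| ≤ 1 fails.
The transition is electric-dipole forbidden.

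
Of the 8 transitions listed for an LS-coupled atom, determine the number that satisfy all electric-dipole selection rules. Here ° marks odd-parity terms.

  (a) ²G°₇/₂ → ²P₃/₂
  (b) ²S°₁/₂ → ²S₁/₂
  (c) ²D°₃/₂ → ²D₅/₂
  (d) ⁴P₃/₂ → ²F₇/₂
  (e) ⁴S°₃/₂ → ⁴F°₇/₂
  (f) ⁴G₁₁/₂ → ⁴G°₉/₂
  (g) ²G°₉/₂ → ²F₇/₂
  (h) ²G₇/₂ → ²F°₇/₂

(a) forbidden (ΔL, ΔJ fail)
(b) forbidden (ΔL fails)
(c) allowed
(d) forbidden (parity, ΔS, ΔL, ΔJ fail)
(e) forbidden (parity, ΔL, ΔJ fail)
(f) allowed
(g) allowed
(h) allowed
Total allowed: 4 of 8.

4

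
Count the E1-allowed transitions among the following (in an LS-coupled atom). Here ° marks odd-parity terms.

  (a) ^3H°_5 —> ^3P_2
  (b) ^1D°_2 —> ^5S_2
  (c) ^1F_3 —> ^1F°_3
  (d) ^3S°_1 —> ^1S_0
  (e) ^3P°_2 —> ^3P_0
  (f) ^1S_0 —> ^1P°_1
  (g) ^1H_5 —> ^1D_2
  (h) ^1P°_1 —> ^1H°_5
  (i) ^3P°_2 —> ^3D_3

(a) forbidden (ΔL, ΔJ fail)
(b) forbidden (ΔS, ΔL fail)
(c) allowed
(d) forbidden (ΔS, ΔL fail)
(e) forbidden (ΔJ fails)
(f) allowed
(g) forbidden (parity, ΔL, ΔJ fail)
(h) forbidden (parity, ΔL, ΔJ fail)
(i) allowed
Total allowed: 3 of 9.

3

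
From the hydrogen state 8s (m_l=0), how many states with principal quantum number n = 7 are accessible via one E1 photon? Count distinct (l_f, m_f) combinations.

3

E1 requires Δl = ±1, so l_f ∈ {-1, 1}; with 0 ≤ l_f ≤ n_f−1 = 6, the allowed l_f values are {1}.
For l_f = 1: m_f ∈ {m_i−1, m_i, m_i+1} ∩ [−1, 1] = {-1, 0, 1} → 3 states.
Total: 3.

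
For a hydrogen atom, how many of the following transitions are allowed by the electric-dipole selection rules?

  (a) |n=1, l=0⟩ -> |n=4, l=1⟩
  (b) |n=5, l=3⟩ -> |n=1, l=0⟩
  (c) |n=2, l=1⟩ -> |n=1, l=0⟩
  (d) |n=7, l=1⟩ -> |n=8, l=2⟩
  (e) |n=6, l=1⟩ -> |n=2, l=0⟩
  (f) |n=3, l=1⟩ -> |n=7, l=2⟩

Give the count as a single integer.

5

(a) allowed
(b) forbidden — Δl = -3 (E1 requires Δl = ±1)
(c) allowed
(d) allowed
(e) allowed
(f) allowed
Total allowed: 5 of 6.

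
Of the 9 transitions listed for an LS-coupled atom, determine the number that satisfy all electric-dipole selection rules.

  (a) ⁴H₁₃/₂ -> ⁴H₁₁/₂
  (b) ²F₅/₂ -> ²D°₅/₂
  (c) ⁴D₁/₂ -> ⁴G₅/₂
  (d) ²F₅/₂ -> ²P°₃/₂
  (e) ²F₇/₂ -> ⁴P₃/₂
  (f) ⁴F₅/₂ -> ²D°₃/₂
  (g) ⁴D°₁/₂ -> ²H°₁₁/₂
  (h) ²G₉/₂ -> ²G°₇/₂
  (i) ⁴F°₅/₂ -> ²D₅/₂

(a) forbidden (parity fails)
(b) allowed
(c) forbidden (parity, ΔL, ΔJ fail)
(d) forbidden (ΔL fails)
(e) forbidden (parity, ΔS, ΔL, ΔJ fail)
(f) forbidden (ΔS fails)
(g) forbidden (parity, ΔS, ΔL, ΔJ fail)
(h) allowed
(i) forbidden (ΔS fails)
Total allowed: 2 of 9.

2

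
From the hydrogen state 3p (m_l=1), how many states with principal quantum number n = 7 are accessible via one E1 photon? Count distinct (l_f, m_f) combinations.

4

E1 requires Δl = ±1, so l_f ∈ {0, 2}; with 0 ≤ l_f ≤ n_f−1 = 6, the allowed l_f values are {0, 2}.
For l_f = 0: m_f ∈ {m_i−1, m_i, m_i+1} ∩ [−0, 0] = {0} → 1 state.
For l_f = 2: m_f ∈ {m_i−1, m_i, m_i+1} ∩ [−2, 2] = {0, 1, 2} → 3 states.
Total: 4.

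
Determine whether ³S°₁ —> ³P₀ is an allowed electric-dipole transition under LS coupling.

allowed

Initial level: S=1, L=0, J=1, parity odd. Final level: S=1, L=1, J=0, parity even.
Parity must change: odd → even — passes.
ΔS = 0: S: 1 → 1 — passes.
ΔL = 0, ±1 (not L=0↔0): L: 0 → 1, ΔL = +1 — passes.
ΔJ = 0, ±1 (not J=0↔0): J: 1 → 0, ΔJ = -1 — passes.
All four E1 rules are satisfied.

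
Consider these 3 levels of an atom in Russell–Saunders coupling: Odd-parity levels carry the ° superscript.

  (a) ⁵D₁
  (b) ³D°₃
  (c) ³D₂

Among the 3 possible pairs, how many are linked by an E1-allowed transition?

(a)–(b): forbidden (ΔS, ΔJ).
(a)–(c): forbidden (parity, ΔS).
(b)–(c): allowed.
Allowed pairs: 1 of 3.

1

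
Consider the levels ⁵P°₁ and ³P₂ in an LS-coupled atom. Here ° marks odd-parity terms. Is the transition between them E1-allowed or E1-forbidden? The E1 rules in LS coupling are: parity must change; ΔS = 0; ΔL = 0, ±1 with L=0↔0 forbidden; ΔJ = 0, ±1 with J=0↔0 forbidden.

forbidden

ΔL = 0, ±1 (not L=0↔0): L: 1 → 1, ΔL = +0 — ok.
Parity must change: odd → even — ok.
ΔJ = 0, ±1 (not J=0↔0): J: 1 → 2, ΔJ = +1 — ok.
ΔS = 0: S: 2 → 1 — fails.
Rule(s) violated: ΔS.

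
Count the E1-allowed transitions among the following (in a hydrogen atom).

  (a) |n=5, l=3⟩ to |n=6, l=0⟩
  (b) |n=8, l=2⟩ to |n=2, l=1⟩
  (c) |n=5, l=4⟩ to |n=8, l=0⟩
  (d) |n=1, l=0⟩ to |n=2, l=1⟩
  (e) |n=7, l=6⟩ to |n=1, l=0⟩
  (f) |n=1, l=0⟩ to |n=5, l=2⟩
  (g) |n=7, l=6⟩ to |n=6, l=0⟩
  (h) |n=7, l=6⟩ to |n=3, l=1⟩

(a) forbidden — Δl = -3 (E1 requires Δl = ±1)
(b) allowed
(c) forbidden — Δl = -4 (E1 requires Δl = ±1)
(d) allowed
(e) forbidden — Δl = -6 (E1 requires Δl = ±1)
(f) forbidden — Δl = +2 (E1 requires Δl = ±1)
(g) forbidden — Δl = -6 (E1 requires Δl = ±1)
(h) forbidden — Δl = -5 (E1 requires Δl = ±1)
Total allowed: 2 of 8.

2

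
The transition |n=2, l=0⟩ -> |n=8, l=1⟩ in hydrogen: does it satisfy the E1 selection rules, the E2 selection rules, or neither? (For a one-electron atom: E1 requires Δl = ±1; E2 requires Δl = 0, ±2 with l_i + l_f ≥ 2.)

E1

Δl = 1 − 0 = +1; l_i + l_f = 1.
E1 (Δl = ±1): satisfied.
E2 (Δl = 0,±2, l_i+l_f ≥ 2): not satisfied.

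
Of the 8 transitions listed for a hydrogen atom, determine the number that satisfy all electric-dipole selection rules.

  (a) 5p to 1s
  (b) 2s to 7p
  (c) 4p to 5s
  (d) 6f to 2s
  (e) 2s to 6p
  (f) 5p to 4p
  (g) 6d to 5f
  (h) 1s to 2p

(a) allowed
(b) allowed
(c) allowed
(d) forbidden — Δl = -3 (E1 requires Δl = ±1)
(e) allowed
(f) forbidden — Δl = +0 (E1 requires Δl = ±1)
(g) allowed
(h) allowed
Total allowed: 6 of 8.

6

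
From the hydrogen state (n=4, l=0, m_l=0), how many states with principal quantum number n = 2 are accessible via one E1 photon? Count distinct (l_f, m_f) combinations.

E1 requires Δl = ±1, so l_f ∈ {-1, 1}; with 0 ≤ l_f ≤ n_f−1 = 1, the allowed l_f values are {1}.
For l_f = 1: m_f ∈ {m_i−1, m_i, m_i+1} ∩ [−1, 1] = {-1, 0, 1} → 3 states.
Total: 3.

3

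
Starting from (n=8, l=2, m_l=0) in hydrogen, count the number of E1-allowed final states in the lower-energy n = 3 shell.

3

E1 requires Δl = ±1, so l_f ∈ {1, 3}; with 0 ≤ l_f ≤ n_f−1 = 2, the allowed l_f values are {1}.
For l_f = 1: m_f ∈ {m_i−1, m_i, m_i+1} ∩ [−1, 1] = {-1, 0, 1} → 3 states.
Total: 3.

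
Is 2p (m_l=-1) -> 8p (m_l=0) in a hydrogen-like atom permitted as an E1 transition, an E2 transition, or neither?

Δl = 1 − 1 = +0; l_i + l_f = 2.
Δm_l = +1.
E1 (Δl = ±1, |Δm_l| ≤ 1): not satisfied.
E2 (Δl = 0,±2, l_i+l_f ≥ 2, |Δm_l| ≤ 2): satisfied.

E2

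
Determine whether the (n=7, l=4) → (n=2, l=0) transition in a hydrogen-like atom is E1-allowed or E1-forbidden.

forbidden

Δl = 0 − 4 = -4; the E1 rule Δl = ±1 is violated.
The transition is electric-dipole forbidden.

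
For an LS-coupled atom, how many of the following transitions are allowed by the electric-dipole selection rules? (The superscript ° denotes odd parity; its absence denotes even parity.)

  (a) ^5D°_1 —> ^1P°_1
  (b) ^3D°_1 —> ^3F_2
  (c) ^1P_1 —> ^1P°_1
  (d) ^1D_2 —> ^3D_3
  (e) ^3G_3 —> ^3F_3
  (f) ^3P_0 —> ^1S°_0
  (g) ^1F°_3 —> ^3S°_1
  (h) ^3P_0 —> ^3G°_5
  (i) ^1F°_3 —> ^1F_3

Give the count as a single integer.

3

(a) forbidden (parity, ΔS fail)
(b) allowed
(c) allowed
(d) forbidden (parity, ΔS fail)
(e) forbidden (parity fails)
(f) forbidden (ΔS, ΔJ fail)
(g) forbidden (parity, ΔS, ΔL, ΔJ fail)
(h) forbidden (ΔL, ΔJ fail)
(i) allowed
Total allowed: 3 of 9.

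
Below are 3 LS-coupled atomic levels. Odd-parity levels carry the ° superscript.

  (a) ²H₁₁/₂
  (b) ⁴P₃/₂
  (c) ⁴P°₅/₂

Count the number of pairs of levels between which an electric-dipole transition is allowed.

1

(a)–(b): forbidden (parity, ΔS, ΔL, ΔJ).
(a)–(c): forbidden (ΔS, ΔL, ΔJ).
(b)–(c): allowed.
Allowed pairs: 1 of 3.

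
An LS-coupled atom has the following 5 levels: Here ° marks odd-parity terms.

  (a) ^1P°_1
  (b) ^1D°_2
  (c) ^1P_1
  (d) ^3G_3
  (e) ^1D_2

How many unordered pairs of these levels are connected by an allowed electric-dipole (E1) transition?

4

(a)–(b): forbidden (parity).
(a)–(c): allowed.
(a)–(d): forbidden (ΔS, ΔL, ΔJ).
(a)–(e): allowed.
(b)–(c): allowed.
(b)–(d): forbidden (ΔS, ΔL).
(b)–(e): allowed.
(c)–(d): forbidden (parity, ΔS, ΔL, ΔJ).
(c)–(e): forbidden (parity).
(d)–(e): forbidden (parity, ΔS, ΔL).
Allowed pairs: 4 of 10.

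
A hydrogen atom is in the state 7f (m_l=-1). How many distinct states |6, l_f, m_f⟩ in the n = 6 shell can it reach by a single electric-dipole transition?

E1 requires Δl = ±1, so l_f ∈ {2, 4}; with 0 ≤ l_f ≤ n_f−1 = 5, the allowed l_f values are {2, 4}.
For l_f = 2: m_f ∈ {m_i−1, m_i, m_i+1} ∩ [−2, 2] = {-2, -1, 0} → 3 states.
For l_f = 4: m_f ∈ {m_i−1, m_i, m_i+1} ∩ [−4, 4] = {-2, -1, 0} → 3 states.
Total: 6.

6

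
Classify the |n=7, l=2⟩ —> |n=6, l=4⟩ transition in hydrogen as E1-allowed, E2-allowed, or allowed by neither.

Δl = 4 − 2 = +2; l_i + l_f = 6.
E1 (Δl = ±1): not satisfied.
E2 (Δl = 0,±2, l_i+l_f ≥ 2): satisfied.

E2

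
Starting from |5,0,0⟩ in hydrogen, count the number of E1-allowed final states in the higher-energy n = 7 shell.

E1 requires Δl = ±1, so l_f ∈ {-1, 1}; with 0 ≤ l_f ≤ n_f−1 = 6, the allowed l_f values are {1}.
For l_f = 1: m_f ∈ {m_i−1, m_i, m_i+1} ∩ [−1, 1] = {-1, 0, 1} → 3 states.
Total: 3.

3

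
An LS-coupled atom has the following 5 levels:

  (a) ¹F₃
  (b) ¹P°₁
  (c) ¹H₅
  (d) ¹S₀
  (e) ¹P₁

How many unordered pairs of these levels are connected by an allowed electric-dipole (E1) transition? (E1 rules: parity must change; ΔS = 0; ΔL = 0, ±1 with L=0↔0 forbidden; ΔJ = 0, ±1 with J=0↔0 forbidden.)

2

(a)–(b): forbidden (ΔL, ΔJ).
(a)–(c): forbidden (parity, ΔL, ΔJ).
(a)–(d): forbidden (parity, ΔL, ΔJ).
(a)–(e): forbidden (parity, ΔL, ΔJ).
(b)–(c): forbidden (ΔL, ΔJ).
(b)–(d): allowed.
(b)–(e): allowed.
(c)–(d): forbidden (parity, ΔL, ΔJ).
(c)–(e): forbidden (parity, ΔL, ΔJ).
(d)–(e): forbidden (parity).
Allowed pairs: 2 of 10.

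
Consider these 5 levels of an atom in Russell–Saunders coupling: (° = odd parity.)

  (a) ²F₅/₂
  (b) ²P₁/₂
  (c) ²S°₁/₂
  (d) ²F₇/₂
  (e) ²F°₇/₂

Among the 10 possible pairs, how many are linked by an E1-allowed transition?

(a)–(b): forbidden (parity, ΔL, ΔJ).
(a)–(c): forbidden (ΔL, ΔJ).
(a)–(d): forbidden (parity).
(a)–(e): allowed.
(b)–(c): allowed.
(b)–(d): forbidden (parity, ΔL, ΔJ).
(b)–(e): forbidden (ΔL, ΔJ).
(c)–(d): forbidden (ΔL, ΔJ).
(c)–(e): forbidden (parity, ΔL, ΔJ).
(d)–(e): allowed.
Allowed pairs: 3 of 10.

3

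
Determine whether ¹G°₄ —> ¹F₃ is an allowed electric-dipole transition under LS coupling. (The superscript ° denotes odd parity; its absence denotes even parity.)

allowed

Reading off the term symbols: S 0→0, L 4→3, J 4→3, parity odd→even.
Parity must change: odd → even — ✓.
ΔS = 0: S: 0 → 0 — ✓.
ΔL = 0, ±1 (not L=0↔0): L: 4 → 3, ΔL = -1 — ✓.
ΔJ = 0, ±1 (not J=0↔0): J: 4 → 3, ΔJ = -1 — ✓.
All four E1 rules are satisfied.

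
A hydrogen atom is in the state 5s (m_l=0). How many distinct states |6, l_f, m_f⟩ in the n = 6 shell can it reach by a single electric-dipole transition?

3

E1 requires Δl = ±1, so l_f ∈ {-1, 1}; with 0 ≤ l_f ≤ n_f−1 = 5, the allowed l_f values are {1}.
For l_f = 1: m_f ∈ {m_i−1, m_i, m_i+1} ∩ [−1, 1] = {-1, 0, 1} → 3 states.
Total: 3.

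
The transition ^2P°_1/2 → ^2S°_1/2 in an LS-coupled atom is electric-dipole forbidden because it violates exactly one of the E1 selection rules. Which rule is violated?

Reading off the term symbols: S 1/2→1/2, L 1→0, J 1/2→1/2, parity odd→odd.
Parity must change: odd → odd — fails.
ΔS = 0: S: 1/2 → 1/2 — ok.
ΔL = 0, ±1 (not L=0↔0): L: 1 → 0, ΔL = -1 — ok.
ΔJ = 0, ±1 (not J=0↔0): J: 1/2 → 1/2, ΔJ = +0 — ok.

parity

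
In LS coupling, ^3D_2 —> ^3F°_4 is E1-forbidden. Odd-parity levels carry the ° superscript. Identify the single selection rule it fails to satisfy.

the ΔJ = 0, ±1 rule

Initial level: S=1, L=2, J=2, parity even. Final level: S=1, L=3, J=4, parity odd.
ΔS = 0: S: 1 → 1 — ✓.
ΔL = 0, ±1 (not L=0↔0): L: 2 → 3, ΔL = +1 — ✓.
Parity must change: even → odd — ✓.
ΔJ = 0, ±1 (not J=0↔0): J: 2 → 4, ΔJ = +2 — ✗.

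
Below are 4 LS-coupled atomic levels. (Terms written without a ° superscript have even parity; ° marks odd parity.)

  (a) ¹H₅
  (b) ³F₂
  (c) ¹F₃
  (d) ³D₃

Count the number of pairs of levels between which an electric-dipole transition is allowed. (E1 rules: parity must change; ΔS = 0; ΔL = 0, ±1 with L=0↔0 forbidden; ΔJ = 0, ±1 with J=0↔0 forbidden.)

(a)–(b): forbidden (parity, ΔS, ΔL, ΔJ).
(a)–(c): forbidden (parity, ΔL, ΔJ).
(a)–(d): forbidden (parity, ΔS, ΔL, ΔJ).
(b)–(c): forbidden (parity, ΔS).
(b)–(d): forbidden (parity).
(c)–(d): forbidden (parity, ΔS).
Allowed pairs: 0 of 6.

0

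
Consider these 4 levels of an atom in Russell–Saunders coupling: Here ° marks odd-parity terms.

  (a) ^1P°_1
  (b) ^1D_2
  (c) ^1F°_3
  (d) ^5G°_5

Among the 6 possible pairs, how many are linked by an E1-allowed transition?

2

(a)–(b): allowed.
(a)–(c): forbidden (parity, ΔL, ΔJ).
(a)–(d): forbidden (parity, ΔS, ΔL, ΔJ).
(b)–(c): allowed.
(b)–(d): forbidden (ΔS, ΔL, ΔJ).
(c)–(d): forbidden (parity, ΔS, ΔJ).
Allowed pairs: 2 of 6.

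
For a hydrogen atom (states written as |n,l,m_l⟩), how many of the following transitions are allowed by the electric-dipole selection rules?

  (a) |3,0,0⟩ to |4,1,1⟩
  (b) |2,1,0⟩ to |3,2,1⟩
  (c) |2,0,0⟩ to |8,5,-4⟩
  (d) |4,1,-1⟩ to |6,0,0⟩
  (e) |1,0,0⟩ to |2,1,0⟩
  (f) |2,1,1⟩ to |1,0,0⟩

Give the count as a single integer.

(a) allowed
(b) allowed
(c) forbidden — Δl = +5 (E1 requires Δl = ±1); Δm_l = -4 (E1 requires Δm_l = 0, ±1)
(d) allowed
(e) allowed
(f) allowed
Total allowed: 5 of 6.

5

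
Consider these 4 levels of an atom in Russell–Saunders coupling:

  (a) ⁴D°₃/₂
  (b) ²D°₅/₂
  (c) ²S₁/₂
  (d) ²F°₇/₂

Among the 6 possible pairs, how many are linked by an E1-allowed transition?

0

(a)–(b): forbidden (parity, ΔS).
(a)–(c): forbidden (ΔS, ΔL).
(a)–(d): forbidden (parity, ΔS, ΔJ).
(b)–(c): forbidden (ΔL, ΔJ).
(b)–(d): forbidden (parity).
(c)–(d): forbidden (ΔL, ΔJ).
Allowed pairs: 0 of 6.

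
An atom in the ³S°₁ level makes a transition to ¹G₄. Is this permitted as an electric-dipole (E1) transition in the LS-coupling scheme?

Initial level: S=1, L=0, J=1, parity odd. Final level: S=0, L=4, J=4, parity even.
Parity must change: odd → even — ok.
ΔS = 0: S: 1 → 0 — fails.
ΔL = 0, ±1 (not L=0↔0): L: 0 → 4, ΔL = +4 — fails.
ΔJ = 0, ±1 (not J=0↔0): J: 1 → 4, ΔJ = +3 — fails.
Rule(s) violated: ΔS, ΔL, ΔJ.

forbidden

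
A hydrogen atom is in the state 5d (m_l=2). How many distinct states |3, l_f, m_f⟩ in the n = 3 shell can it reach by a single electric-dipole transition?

1

E1 requires Δl = ±1, so l_f ∈ {1, 3}; with 0 ≤ l_f ≤ n_f−1 = 2, the allowed l_f values are {1}.
For l_f = 1: m_f ∈ {m_i−1, m_i, m_i+1} ∩ [−1, 1] = {1} → 1 state.
Total: 1.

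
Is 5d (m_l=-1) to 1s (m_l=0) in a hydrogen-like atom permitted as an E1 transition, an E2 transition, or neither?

Δl = 0 − 2 = -2; l_i + l_f = 2.
Δm_l = +1.
E1 (Δl = ±1, |Δm_l| ≤ 1): not satisfied.
E2 (Δl = 0,±2, l_i+l_f ≥ 2, |Δm_l| ≤ 2): satisfied.

E2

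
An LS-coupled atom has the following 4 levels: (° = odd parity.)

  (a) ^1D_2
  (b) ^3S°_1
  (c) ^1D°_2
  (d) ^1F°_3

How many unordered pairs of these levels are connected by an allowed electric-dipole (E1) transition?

(a)–(b): forbidden (ΔS, ΔL).
(a)–(c): allowed.
(a)–(d): allowed.
(b)–(c): forbidden (parity, ΔS, ΔL).
(b)–(d): forbidden (parity, ΔS, ΔL, ΔJ).
(c)–(d): forbidden (parity).
Allowed pairs: 2 of 6.

2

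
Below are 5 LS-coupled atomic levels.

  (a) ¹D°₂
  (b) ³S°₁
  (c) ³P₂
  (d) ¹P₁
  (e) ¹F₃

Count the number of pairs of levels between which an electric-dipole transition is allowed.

(a)–(b): forbidden (parity, ΔS, ΔL).
(a)–(c): forbidden (ΔS).
(a)–(d): allowed.
(a)–(e): allowed.
(b)–(c): allowed.
(b)–(d): forbidden (ΔS).
(b)–(e): forbidden (ΔS, ΔL, ΔJ).
(c)–(d): forbidden (parity, ΔS).
(c)–(e): forbidden (parity, ΔS, ΔL).
(d)–(e): forbidden (parity, ΔL, ΔJ).
Allowed pairs: 3 of 10.

3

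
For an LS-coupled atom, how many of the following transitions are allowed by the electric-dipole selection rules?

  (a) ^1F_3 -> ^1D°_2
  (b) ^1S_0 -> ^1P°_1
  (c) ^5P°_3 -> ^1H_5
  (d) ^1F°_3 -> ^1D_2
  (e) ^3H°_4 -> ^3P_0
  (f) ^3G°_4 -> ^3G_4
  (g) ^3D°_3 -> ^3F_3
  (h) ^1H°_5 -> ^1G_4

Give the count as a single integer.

(a) allowed
(b) allowed
(c) forbidden (ΔS, ΔL, ΔJ fail)
(d) allowed
(e) forbidden (ΔL, ΔJ fail)
(f) allowed
(g) allowed
(h) allowed
Total allowed: 6 of 8.

6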